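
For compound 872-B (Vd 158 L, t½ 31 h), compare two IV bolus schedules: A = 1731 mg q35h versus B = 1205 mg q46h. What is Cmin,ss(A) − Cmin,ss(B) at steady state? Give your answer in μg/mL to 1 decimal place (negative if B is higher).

Regimen A: f = (1/2)^(35/31) ≈ 0.4572; Cmin,ss = (1731/158)·f/(1−f) ≈ 9.228 μg/mL.
Regimen B: f = (1/2)^(46/31) ≈ 0.3575; Cmin,ss = (1205/158)·f/(1−f) ≈ 4.244 μg/mL.
Difference ≈ 9.228 − 4.244 ≈ 4.984 μg/mL.

5.0 μg/mL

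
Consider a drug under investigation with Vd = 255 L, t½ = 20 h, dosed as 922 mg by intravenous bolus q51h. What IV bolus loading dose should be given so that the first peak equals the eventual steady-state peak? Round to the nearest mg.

f = (1/2)^(51/20) ≈ 0.170755; accumulation ratio R = 1/(1−f) ≈ 1.20592.
Loading dose to hit Cmax,ss on first dose: D_load = D_maint·R ≈ 922 × 1.20592 ≈ 1111.86 mg.

1112 mg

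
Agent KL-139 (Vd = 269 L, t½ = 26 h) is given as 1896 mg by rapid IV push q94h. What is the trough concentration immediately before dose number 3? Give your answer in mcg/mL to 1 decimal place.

f = (1/2)^(τ/t½) = (1/2)^(94/26) ≈ 0.0816.
C₀ = D/Vd = 1896/269 ≈ 7.048 mcg/mL.
Before the 3rd dose, 2 doses have been given. Superposition: Cmin = C₀·(f + f²).
≈ 7.048 × (0.0816 + 0.0067) ≈ 7.048 × 0.0883 ≈ 0.622 mcg/mL.

0.6 mcg/mL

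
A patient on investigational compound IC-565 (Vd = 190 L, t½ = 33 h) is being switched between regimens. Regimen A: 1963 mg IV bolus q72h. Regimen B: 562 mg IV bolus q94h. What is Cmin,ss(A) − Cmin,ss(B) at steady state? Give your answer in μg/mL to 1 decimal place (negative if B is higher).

2.4 μg/mL

Regimen A: f = (1/2)^(72/33) ≈ 0.2204; Cmin,ss = (1963/190)·f/(1−f) ≈ 2.921 μg/mL.
Regimen B: f = (1/2)^(94/33) ≈ 0.1388; Cmin,ss = (562/190)·f/(1−f) ≈ 0.477 μg/mL.
Difference ≈ 2.921 − 0.477 ≈ 2.444 μg/mL.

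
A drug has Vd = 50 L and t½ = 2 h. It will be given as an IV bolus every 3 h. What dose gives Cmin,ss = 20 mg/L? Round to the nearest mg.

τ/t½ = 3/2 ≈ 1.5, so f = (1/2)^(3/2) ≈ 0.353553.
Cmin,ss = (D/Vd)·f/(1−f), so D = Cmin,ss·Vd·(1−f)/f.
D = 20 × 50 × (1−f)/f ≈ 20 × 50 × 1.82843 ≈ 1828.43 mg.

1828 mg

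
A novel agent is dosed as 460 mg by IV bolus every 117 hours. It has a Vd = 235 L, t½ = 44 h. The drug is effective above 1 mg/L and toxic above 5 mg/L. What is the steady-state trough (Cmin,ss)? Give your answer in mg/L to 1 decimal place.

0.4 mg/L

Over one 117-h interval, 117/44 ≈ 2.6591 half-lives elapse, leaving f ≈ 0.1583 of each dose.
At steady state, accumulation factor R = 1/(1 − e^(−kτ)) ≈ 1.1881.
Each bolus raises the concentration by D/Vd = 460/235 ≈ 1.957 mg/L.
Steady-state peak Cmax,ss = C₀·R ≈ 1.957 × 1.1881 ≈ 2.325 mg/L.
One interval later, Cmin,ss = Cmax,ss·e^(−kτ) ≈ 2.325 × 0.1583 ≈ 0.368 mg/L.
Trough 0.4 mg/L vs MEC 1 mg/L: subtherapeutic.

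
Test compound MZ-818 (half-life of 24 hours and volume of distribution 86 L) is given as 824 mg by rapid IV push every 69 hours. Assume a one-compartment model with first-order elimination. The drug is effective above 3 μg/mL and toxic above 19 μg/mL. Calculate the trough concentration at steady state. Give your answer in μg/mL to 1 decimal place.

k = ln2/t½ = ln2/24 ≈ 0.028881 h⁻¹; fraction remaining f = e^(−kτ) = e^(−0.028881×69) ≈ 0.1363.
Each bolus raises the concentration by D/Vd = 824/86 ≈ 9.581 μg/mL.
Steady-state trough Cmin,ss = C₀·f/(1−f) ≈ 9.581 × 0.1363/0.8637 ≈ 1.512 μg/mL.
Trough 1.5 μg/mL vs MEC 3 μg/mL: subtherapeutic.

1.5 μg/mL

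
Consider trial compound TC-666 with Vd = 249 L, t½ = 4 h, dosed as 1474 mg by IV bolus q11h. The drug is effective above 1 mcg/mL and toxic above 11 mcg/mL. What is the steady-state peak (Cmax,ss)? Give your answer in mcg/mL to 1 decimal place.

Over one 11-h interval, 11/4 ≈ 2.75 half-lives elapse, leaving f ≈ 0.1487 of each dose.
Accumulation ratio R = 1/(1 − f) ≈ 1/0.8513 ≈ 1.1747.
Each bolus raises the concentration by D/Vd = 1474/249 ≈ 5.920 mcg/mL.
Steady-state peak Cmax,ss = C₀·R ≈ 5.920 × 1.1747 ≈ 6.954 mcg/mL.
Peak 7.0 mcg/mL vs MTC 11 mcg/mL: below toxic threshold.

7.0 mcg/mL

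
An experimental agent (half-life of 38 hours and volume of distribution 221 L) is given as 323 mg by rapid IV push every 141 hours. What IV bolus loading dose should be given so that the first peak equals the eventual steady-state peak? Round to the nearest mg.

f = (1/2)^(141/38) ≈ 0.076387; accumulation ratio R = 1/(1−f) ≈ 1.08270.
Loading dose to hit Cmax,ss on first dose: D_load = D_maint·R ≈ 323 × 1.08270 ≈ 349.71 mg.

350 mg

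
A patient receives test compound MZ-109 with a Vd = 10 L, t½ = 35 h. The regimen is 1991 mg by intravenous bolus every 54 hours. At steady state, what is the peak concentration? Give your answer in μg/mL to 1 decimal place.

τ/t½ = 54/35 ≈ 1.5429, so fraction remaining f = (1/2)^(54/35) ≈ 0.3432.
Accumulation ratio R = 1/(1 − f) ≈ 1/0.6568 ≈ 1.5225.
Single-dose peak C₀ = D/Vd = 1991/10 ≈ 199.100 μg/mL.
Steady-state peak Cmax,ss = C₀·R ≈ 199.100 × 1.5225 ≈ 303.130 μg/mL.

303.1 μg/mL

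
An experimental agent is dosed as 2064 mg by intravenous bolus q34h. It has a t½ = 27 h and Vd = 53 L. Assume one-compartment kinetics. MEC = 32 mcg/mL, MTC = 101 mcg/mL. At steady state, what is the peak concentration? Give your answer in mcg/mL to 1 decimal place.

66.9 mcg/mL

k = ln2/t½ = ln2/27 ≈ 0.025672 h⁻¹; fraction remaining f = e^(−kτ) = e^(−0.025672×34) ≈ 0.4178.
Accumulation ratio R = 1/(1 − f) ≈ 1/0.5822 ≈ 1.7176.
Each bolus raises the concentration by D/Vd = 2064/53 ≈ 38.943 mcg/mL.
Steady-state peak Cmax,ss = C₀·R ≈ 38.943 × 1.7176 ≈ 66.888 mcg/mL.
Peak 66.9 mcg/mL vs MTC 101 mcg/mL: below toxic threshold.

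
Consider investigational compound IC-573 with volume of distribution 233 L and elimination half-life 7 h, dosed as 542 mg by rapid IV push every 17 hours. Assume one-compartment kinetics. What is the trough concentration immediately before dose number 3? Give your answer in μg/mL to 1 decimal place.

0.5 μg/mL

f = (1/2)^(τ/t½) = (1/2)^(17/7) ≈ 0.1857.
C₀ = D/Vd = 542/233 ≈ 2.326 μg/mL.
Before the 3rd dose, 2 doses have been given. Superposition: Cmin = C₀·(f + f²).
≈ 2.326 × (0.1857 + 0.0345) ≈ 2.326 × 0.2202 ≈ 0.512 μg/mL.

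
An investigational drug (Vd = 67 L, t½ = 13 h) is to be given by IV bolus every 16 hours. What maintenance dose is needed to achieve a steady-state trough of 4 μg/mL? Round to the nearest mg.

361 mg

τ/t½ = 16/13 ≈ 1.2308, so f = (1/2)^(16/13) ≈ 0.426090.
Cmin,ss = (D/Vd)·f/(1−f), so D = Cmin,ss·Vd·(1−f)/f.
D = 4 × 67 × (1−f)/f ≈ 4 × 67 × 1.34692 ≈ 360.97 mg.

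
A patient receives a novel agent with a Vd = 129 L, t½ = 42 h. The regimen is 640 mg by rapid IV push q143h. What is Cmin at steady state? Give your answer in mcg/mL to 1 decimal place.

Over one 143-h interval, 143/42 ≈ 3.4048 half-lives elapse, leaving f ≈ 0.0944 of each dose.
At steady state, accumulation factor R = 1/(1 − e^(−kτ)) ≈ 1.1042.
Single-dose peak C₀ = D/Vd = 640/129 ≈ 4.961 mcg/mL.
Steady-state peak Cmax,ss = C₀·R ≈ 4.961 × 1.1042 ≈ 5.478 mcg/mL.
Steady-state trough Cmin,ss = Cmax,ss·f ≈ 5.478 × 0.0944 ≈ 0.517 mcg/mL.

0.5 mcg/mL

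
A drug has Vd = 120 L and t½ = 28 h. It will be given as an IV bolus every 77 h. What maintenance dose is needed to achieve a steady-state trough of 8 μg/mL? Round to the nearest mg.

τ/t½ = 77/28 ≈ 2.75, so f = (1/2)^(77/28) ≈ 0.148651.
Cmin,ss = (D/Vd)·f/(1−f), so D = Cmin,ss·Vd·(1−f)/f.
D = 8 × 120 × (1−f)/f ≈ 8 × 120 × 5.72717 ≈ 5498.08 mg.

5498 mg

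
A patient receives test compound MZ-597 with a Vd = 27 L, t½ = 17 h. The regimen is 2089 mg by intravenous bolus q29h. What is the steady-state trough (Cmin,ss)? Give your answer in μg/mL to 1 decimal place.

k = ln2/t½ = ln2/17 ≈ 0.040773 h⁻¹; fraction remaining f = e^(−kτ) = e^(−0.040773×29) ≈ 0.3065.
At steady state, accumulation factor R = 1/(1 − e^(−kτ)) ≈ 1.4420.
Single-dose peak C₀ = D/Vd = 2089/27 ≈ 77.370 μg/mL.
Steady-state peak Cmax,ss = C₀·R ≈ 77.370 × 1.4420 ≈ 111.568 μg/mL.
Steady-state trough Cmin,ss = Cmax,ss·f ≈ 111.568 × 0.3065 ≈ 34.196 μg/mL.

34.2 μg/mL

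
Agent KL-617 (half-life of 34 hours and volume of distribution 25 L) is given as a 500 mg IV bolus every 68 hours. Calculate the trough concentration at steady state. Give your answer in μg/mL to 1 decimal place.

6.7 μg/mL

The dosing interval is 2 half-lives, so f = 2^(−2) = 0.25.
Accumulation ratio R = 1/(1 − f) = 1/0.75 = 4/3.
Single-dose peak C₀ = D/Vd = 500/25 = 20 μg/mL.
Steady-state peak Cmax,ss = C₀·R = 20 × 4/3 ≈ 26.667 μg/mL.
Steady-state trough Cmin,ss = Cmax,ss·f ≈ 26.667 × 0.25 ≈ 6.667 μg/mL.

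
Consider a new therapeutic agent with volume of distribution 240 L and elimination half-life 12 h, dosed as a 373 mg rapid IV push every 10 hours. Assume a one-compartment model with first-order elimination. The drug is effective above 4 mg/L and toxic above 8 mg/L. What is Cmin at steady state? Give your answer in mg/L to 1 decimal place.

Over one 10-h interval, 10/12 ≈ 0.83333 half-lives elapse, leaving f ≈ 0.5612 of each dose.
At steady state, accumulation factor R = 1/(1 − e^(−kτ)) ≈ 2.2789.
Each bolus raises the concentration by D/Vd = 373/240 ≈ 1.554 mg/L.
Cmax,ss = C₀/(1 − f) ≈ 1.554/0.4388 ≈ 3.541 mg/L.
One interval later, Cmin,ss = Cmax,ss·e^(−kτ) ≈ 3.541 × 0.5612 ≈ 1.987 mg/L.
Trough 2.0 mg/L vs MEC 4 mg/L: subtherapeutic.

2.0 mg/L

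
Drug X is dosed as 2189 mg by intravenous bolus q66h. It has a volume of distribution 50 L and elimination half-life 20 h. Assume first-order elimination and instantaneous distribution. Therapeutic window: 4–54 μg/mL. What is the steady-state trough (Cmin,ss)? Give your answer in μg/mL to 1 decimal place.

τ/t½ = 66/20 ≈ 3.3, so fraction remaining f = (1/2)^(66/20) ≈ 0.1015.
Each bolus raises the concentration by D/Vd = 2189/50 ≈ 43.780 μg/mL.
Steady-state trough Cmin,ss = C₀·f/(1−f) ≈ 43.780 × 0.1015/0.8985 ≈ 4.946 μg/mL.
Trough 4.9 μg/mL vs MEC 4 μg/mL: adequate.

4.9 μg/mL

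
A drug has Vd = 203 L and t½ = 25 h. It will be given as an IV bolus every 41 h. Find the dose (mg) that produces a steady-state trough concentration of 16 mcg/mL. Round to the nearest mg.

6875 mg

τ/t½ = 41/25 ≈ 1.64, so f = (1/2)^(41/25) ≈ 0.320856.
Cmin,ss = (D/Vd)·f/(1−f), so D = Cmin,ss·Vd·(1−f)/f.
D = 16 × 203 × (1−f)/f ≈ 16 × 203 × 2.11666 ≈ 6874.91 mg.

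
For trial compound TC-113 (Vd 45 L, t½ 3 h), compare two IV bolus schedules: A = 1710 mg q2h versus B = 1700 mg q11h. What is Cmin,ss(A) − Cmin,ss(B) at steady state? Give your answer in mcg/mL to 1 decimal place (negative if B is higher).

61.5 mcg/mL

Regimen A: f = (1/2)^(2/3) ≈ 0.6300; Cmin,ss = (1710/45)·f/(1−f) ≈ 64.703 mcg/mL.
Regimen B: f = (1/2)^(11/3) ≈ 0.0787; Cmin,ss = (1700/45)·f/(1−f) ≈ 3.227 mcg/mL.
Difference ≈ 64.703 − 3.227 ≈ 61.476 mcg/mL.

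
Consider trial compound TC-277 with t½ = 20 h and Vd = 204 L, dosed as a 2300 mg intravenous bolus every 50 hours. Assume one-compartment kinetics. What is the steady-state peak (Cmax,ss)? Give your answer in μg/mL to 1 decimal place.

13.7 μg/mL

τ/t½ = 50/20 ≈ 2.5, so fraction remaining f = (1/2)^(50/20) ≈ 0.1768.
Accumulation ratio R = 1/(1 − f) ≈ 1/0.8232 ≈ 1.2148.
Single-dose peak C₀ = D/Vd = 2300/204 ≈ 11.275 μg/mL.
Cmax,ss = C₀/(1 − f) ≈ 11.275/0.8232 ≈ 13.697 μg/mL.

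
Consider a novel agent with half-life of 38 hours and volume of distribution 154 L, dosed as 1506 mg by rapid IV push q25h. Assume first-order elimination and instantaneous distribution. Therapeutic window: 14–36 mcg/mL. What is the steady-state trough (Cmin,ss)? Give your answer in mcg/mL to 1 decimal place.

Over one 25-h interval, 25/38 ≈ 0.65789 half-lives elapse, leaving f ≈ 0.6338 of each dose.
At steady state, accumulation factor R = 1/(1 − e^(−kτ)) ≈ 2.7307.
Single-dose peak C₀ = D/Vd = 1506/154 ≈ 9.779 mcg/mL.
Cmax,ss = C₀/(1 − f) ≈ 9.779/0.3662 ≈ 26.704 mcg/mL.
One interval later, Cmin,ss = Cmax,ss·e^(−kτ) ≈ 26.704 × 0.6338 ≈ 16.925 mcg/mL.
Trough 16.9 mcg/mL vs MEC 14 mcg/mL: adequate.

16.9 mcg/mL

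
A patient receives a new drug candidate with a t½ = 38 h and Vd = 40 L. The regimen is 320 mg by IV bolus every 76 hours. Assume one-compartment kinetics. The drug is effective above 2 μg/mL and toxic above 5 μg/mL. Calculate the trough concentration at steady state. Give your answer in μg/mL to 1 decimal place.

τ = 76 h = 2 half-lives, so f = (1/2)^2 = 0.25.
At steady state, R = 1/(1 − 0.25) = 4/3.
Single-dose peak C₀ = D/Vd = 320/40 = 8 μg/mL.
Steady-state peak Cmax,ss = C₀·R = 8 × 4/3 ≈ 10.667 μg/mL.
Steady-state trough Cmin,ss = Cmax,ss·f ≈ 10.667 × 0.25 ≈ 2.667 μg/mL.
Trough 2.7 μg/mL vs MEC 2 μg/mL: adequate.

2.7 μg/mL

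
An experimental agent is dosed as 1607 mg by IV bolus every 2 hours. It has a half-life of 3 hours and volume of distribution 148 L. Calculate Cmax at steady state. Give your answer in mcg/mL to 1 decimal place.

k = ln2/t½ = ln2/3 ≈ 0.231049 h⁻¹; fraction remaining f = e^(−kτ) = e^(−0.231049×2) ≈ 0.6300.
Accumulation ratio R = 1/(1 − f) ≈ 1/0.3700 ≈ 2.7027.
Each bolus raises the concentration by D/Vd = 1607/148 ≈ 10.858 mcg/mL.
Steady-state peak Cmax,ss = C₀·R ≈ 10.858 × 2.7027 ≈ 29.346 mcg/mL.

29.3 mcg/mL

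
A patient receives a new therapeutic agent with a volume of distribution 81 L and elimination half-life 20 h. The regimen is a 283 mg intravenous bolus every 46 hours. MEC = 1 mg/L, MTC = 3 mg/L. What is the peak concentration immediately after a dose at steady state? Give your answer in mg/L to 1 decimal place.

k = ln2/t½ = ln2/20 ≈ 0.034657 h⁻¹; fraction remaining f = e^(−kτ) = e^(−0.034657×46) ≈ 0.2031.
At steady state, accumulation factor R = 1/(1 − e^(−kτ)) ≈ 1.2549.
Each bolus raises the concentration by D/Vd = 283/81 ≈ 3.494 mg/L.
Steady-state peak Cmax,ss = C₀·R ≈ 3.494 × 1.2549 ≈ 4.385 mg/L.
Peak 4.4 mg/L vs MTC 3 mg/L: exceeds toxic threshold.

4.4 mg/L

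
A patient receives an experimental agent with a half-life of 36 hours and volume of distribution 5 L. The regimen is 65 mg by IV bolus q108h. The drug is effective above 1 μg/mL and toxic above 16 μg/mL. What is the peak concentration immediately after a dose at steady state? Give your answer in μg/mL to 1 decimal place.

14.9 μg/mL

τ = 108 h = 3 half-lives, so f = (1/2)^3 = 0.125.
At steady state, R = 1/(1 − 0.125) = 8/7.
Single-dose peak C₀ = D/Vd = 65/5 = 13 μg/mL.
Steady-state peak Cmax,ss = C₀·R = 13 × 8/7 ≈ 14.857 μg/mL.
Peak 14.9 μg/mL vs MTC 16 μg/mL: below toxic threshold.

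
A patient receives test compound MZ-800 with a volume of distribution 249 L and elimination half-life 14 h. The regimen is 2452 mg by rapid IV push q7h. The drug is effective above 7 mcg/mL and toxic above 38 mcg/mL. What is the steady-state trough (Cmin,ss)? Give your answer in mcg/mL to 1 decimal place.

τ/t½ = 7/14 ≈ 0.5, so fraction remaining f = (1/2)^(7/14) ≈ 0.7071.
Single-dose peak C₀ = D/Vd = 2452/249 ≈ 9.847 mcg/mL.
Steady-state trough Cmin,ss = C₀·f/(1−f) ≈ 9.847 × 0.7071/0.2929 ≈ 23.772 mcg/mL.
Trough 23.8 mcg/mL vs MEC 7 mcg/mL: adequate.

23.8 mcg/mL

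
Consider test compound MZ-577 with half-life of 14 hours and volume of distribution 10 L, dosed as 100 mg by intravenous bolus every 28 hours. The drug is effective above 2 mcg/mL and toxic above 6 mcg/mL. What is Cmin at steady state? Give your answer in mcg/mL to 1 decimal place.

τ = 28 h = 2 half-lives, so f = (1/2)^2 = 0.25.
At steady state, R = 1/(1 − 0.25) = 4/3.
Single-dose peak C₀ = D/Vd = 100/10 = 10 mcg/mL.
Steady-state peak Cmax,ss = C₀·R = 10 × 4/3 ≈ 13.333 mcg/mL.
Steady-state trough Cmin,ss = Cmax,ss·f ≈ 13.333 × 0.25 ≈ 3.333 mcg/mL.
Trough 3.3 mcg/mL vs MEC 2 mcg/mL: adequate.

3.3 mcg/mL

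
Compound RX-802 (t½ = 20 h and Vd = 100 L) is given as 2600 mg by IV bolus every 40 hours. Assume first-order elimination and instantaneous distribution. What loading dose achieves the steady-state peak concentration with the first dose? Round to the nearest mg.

3467 mg

f = (1/2)^(40/20) ≈ 0.250000; accumulation ratio R = 1/(1−f) ≈ 1.33333.
Loading dose to hit Cmax,ss on first dose: D_load = D_maint·R ≈ 2600 × 1.33333 ≈ 3466.66 mg.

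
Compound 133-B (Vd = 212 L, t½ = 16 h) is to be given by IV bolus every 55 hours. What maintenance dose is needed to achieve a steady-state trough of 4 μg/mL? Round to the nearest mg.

8339 mg

τ/t½ = 55/16 ≈ 3.4375, so f = (1/2)^(55/16) ≈ 0.092302.
Cmin,ss = (D/Vd)·f/(1−f), so D = Cmin,ss·Vd·(1−f)/f.
D = 4 × 212 × (1−f)/f ≈ 4 × 212 × 9.83400 ≈ 8339.23 mg.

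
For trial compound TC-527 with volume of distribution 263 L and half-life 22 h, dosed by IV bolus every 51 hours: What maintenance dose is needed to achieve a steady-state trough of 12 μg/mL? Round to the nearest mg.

12583 mg

τ/t½ = 51/22 ≈ 2.3182, so f = (1/2)^(51/22) ≈ 0.200520.
Cmin,ss = (D/Vd)·f/(1−f), so D = Cmin,ss·Vd·(1−f)/f.
D = 12 × 263 × (1−f)/f ≈ 12 × 263 × 3.98703 ≈ 12583.07 mg.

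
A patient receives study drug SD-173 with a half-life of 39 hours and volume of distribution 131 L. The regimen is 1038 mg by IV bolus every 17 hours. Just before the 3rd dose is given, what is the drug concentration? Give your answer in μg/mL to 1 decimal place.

f = (1/2)^(τ/t½) = (1/2)^(17/39) ≈ 0.7392.
C₀ = D/Vd = 1038/131 ≈ 7.924 μg/mL.
Before the 3rd dose, 2 doses have been given. Superposition: Cmin = C₀·(f + f²).
≈ 7.924 × (0.7392 + 0.5464) ≈ 7.924 × 1.2856 ≈ 10.187 μg/mL.

10.2 μg/mL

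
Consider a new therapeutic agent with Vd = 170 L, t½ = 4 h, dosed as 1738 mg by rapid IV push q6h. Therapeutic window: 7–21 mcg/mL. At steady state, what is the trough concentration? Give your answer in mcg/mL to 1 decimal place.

5.6 mcg/mL

Over one 6-h interval, 6/4 ≈ 1.5 half-lives elapse, leaving f ≈ 0.3536 of each dose.
Accumulation ratio R = 1/(1 − f) ≈ 1/0.6464 ≈ 1.5470.
Each bolus raises the concentration by D/Vd = 1738/170 ≈ 10.224 mcg/mL.
Cmax,ss = C₀/(1 − f) ≈ 10.224/0.6464 ≈ 15.817 mcg/mL.
Steady-state trough Cmin,ss = Cmax,ss·f ≈ 15.817 × 0.3536 ≈ 5.593 mcg/mL.
Trough 5.6 mcg/mL vs MEC 7 mcg/mL: subtherapeutic.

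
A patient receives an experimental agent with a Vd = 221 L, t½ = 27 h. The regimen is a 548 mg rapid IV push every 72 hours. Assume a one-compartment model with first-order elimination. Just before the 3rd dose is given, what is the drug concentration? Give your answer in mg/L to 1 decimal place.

0.5 mg/L

f = (1/2)^(τ/t½) = (1/2)^(72/27) ≈ 0.1575.
C₀ = D/Vd = 548/221 ≈ 2.480 mg/L.
Before the 3rd dose, 2 doses have been given. Superposition: Cmin = C₀·(f + f²).
≈ 2.480 × (0.1575 + 0.0248) ≈ 2.480 × 0.1823 ≈ 0.452 mg/L.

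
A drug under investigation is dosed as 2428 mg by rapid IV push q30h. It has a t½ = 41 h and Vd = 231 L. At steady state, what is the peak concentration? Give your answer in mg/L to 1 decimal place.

τ/t½ = 30/41 ≈ 0.73171, so fraction remaining f = (1/2)^(30/41) ≈ 0.6022.
At steady state, accumulation factor R = 1/(1 − e^(−kτ)) ≈ 2.5138.
Each bolus raises the concentration by D/Vd = 2428/231 ≈ 10.511 mg/L.
Cmax,ss = C₀/(1 − f) ≈ 10.511/0.3978 ≈ 26.423 mg/L.

26.4 mg/L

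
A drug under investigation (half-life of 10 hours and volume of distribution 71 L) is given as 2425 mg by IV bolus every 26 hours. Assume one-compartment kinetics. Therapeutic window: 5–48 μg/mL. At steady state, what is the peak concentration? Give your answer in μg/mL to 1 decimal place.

k = ln2/t½ = ln2/10 ≈ 0.069315 h⁻¹; fraction remaining f = e^(−kτ) = e^(−0.069315×26) ≈ 0.1649.
At steady state, accumulation factor R = 1/(1 − e^(−kτ)) ≈ 1.1975.
Each bolus raises the concentration by D/Vd = 2425/71 ≈ 34.155 μg/mL.
Steady-state peak Cmax,ss = C₀·R ≈ 34.155 × 1.1975 ≈ 40.901 μg/mL.
Peak 40.9 μg/mL vs MTC 48 μg/mL: below toxic threshold.

40.9 μg/mL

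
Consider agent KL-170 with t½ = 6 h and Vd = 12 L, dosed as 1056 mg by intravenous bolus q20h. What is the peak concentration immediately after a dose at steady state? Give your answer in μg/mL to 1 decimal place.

97.7 μg/mL

τ/t½ = 20/6 ≈ 3.3333, so fraction remaining f = (1/2)^(20/6) ≈ 0.0992.
Accumulation ratio R = 1/(1 − f) ≈ 1/0.9008 ≈ 1.1101.
Single-dose peak C₀ = D/Vd = 1056/12 ≈ 88.000 μg/mL.
Cmax,ss = C₀/(1 − f) ≈ 88.000/0.9008 ≈ 97.691 μg/mL.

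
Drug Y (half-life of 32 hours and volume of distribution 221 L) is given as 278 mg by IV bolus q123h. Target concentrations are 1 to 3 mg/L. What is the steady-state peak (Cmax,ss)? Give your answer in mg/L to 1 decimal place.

1.4 mg/L

k = ln2/t½ = ln2/32 ≈ 0.021661 h⁻¹; fraction remaining f = e^(−kτ) = e^(−0.021661×123) ≈ 0.0696.
At steady state, accumulation factor R = 1/(1 − e^(−kτ)) ≈ 1.0748.
Single-dose peak C₀ = D/Vd = 278/221 ≈ 1.258 mg/L.
Cmax,ss = C₀/(1 − f) ≈ 1.258/0.9304 ≈ 1.352 mg/L.
Peak 1.4 mg/L vs MTC 3 mg/L: below toxic threshold.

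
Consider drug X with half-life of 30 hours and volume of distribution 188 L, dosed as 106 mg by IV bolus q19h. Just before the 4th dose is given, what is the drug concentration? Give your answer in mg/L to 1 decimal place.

0.7 mg/L

f = (1/2)^(τ/t½) = (1/2)^(19/30) ≈ 0.6447.
C₀ = D/Vd = 106/188 ≈ 0.564 mg/L.
Before the 4th dose, 3 doses have been given. Superposition: Cmin = C₀·(f + f² + … + f^3).
≈ 0.564 × (0.6447 + 0.4156 + 0.2680) ≈ 0.564 × 1.3283 ≈ 0.749 mg/L.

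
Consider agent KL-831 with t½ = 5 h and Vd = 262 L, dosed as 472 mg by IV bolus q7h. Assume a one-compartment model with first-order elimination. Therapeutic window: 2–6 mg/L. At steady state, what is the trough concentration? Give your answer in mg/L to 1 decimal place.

1.1 mg/L

τ/t½ = 7/5 ≈ 1.4, so fraction remaining f = (1/2)^(7/5) ≈ 0.3789.
Each bolus raises the concentration by D/Vd = 472/262 ≈ 1.802 mg/L.
Steady-state trough Cmin,ss = C₀·f/(1−f) ≈ 1.802 × 0.3789/0.6211 ≈ 1.099 mg/L.
Trough 1.1 mg/L vs MEC 2 mg/L: subtherapeutic.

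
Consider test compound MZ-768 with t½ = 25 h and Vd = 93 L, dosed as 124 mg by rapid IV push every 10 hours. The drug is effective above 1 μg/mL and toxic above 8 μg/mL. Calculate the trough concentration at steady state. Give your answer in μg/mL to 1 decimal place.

4.2 μg/mL

k = ln2/t½ = ln2/25 ≈ 0.027726 h⁻¹; fraction remaining f = e^(−kτ) = e^(−0.027726×10) ≈ 0.7579.
At steady state, accumulation factor R = 1/(1 − e^(−kτ)) ≈ 4.1305.
Single-dose peak C₀ = D/Vd = 124/93 ≈ 1.333 μg/mL.
Steady-state peak Cmax,ss = C₀·R ≈ 1.333 × 4.1305 ≈ 5.506 μg/mL.
One interval later, Cmin,ss = Cmax,ss·e^(−kτ) ≈ 5.506 × 0.7579 ≈ 4.173 μg/mL.
Trough 4.2 μg/mL vs MEC 1 μg/mL: adequate.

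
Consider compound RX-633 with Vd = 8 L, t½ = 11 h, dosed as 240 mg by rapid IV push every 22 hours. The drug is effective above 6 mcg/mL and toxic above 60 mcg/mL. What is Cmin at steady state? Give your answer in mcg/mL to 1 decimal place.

10.0 mcg/mL

τ = 22 h = 2 half-lives, so f = (1/2)^2 = 0.25.
At steady state, R = 1/(1 − 0.25) = 4/3.
Single-dose peak C₀ = D/Vd = 240/8 = 30 mcg/mL.
Steady-state peak Cmax,ss = C₀·R = 30 × 4/3 ≈ 40.000 mcg/mL.
Steady-state trough Cmin,ss = Cmax,ss·f ≈ 40.000 × 0.25 ≈ 10.000 mcg/mL.
Trough 10.0 mcg/mL vs MEC 6 mcg/mL: adequate.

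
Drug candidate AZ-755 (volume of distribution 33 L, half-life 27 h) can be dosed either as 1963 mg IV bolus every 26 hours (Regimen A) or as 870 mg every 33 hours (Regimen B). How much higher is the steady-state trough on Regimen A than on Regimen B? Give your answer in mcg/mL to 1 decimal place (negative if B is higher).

Regimen A: f = (1/2)^(26/27) ≈ 0.5130; Cmin,ss = (1963/33)·f/(1−f) ≈ 62.661 mcg/mL.
Regimen B: f = (1/2)^(33/27) ≈ 0.4286; Cmin,ss = (870/33)·f/(1−f) ≈ 19.775 mcg/mL.
Difference ≈ 62.661 − 19.775 ≈ 42.886 mcg/mL.

42.9 mcg/mL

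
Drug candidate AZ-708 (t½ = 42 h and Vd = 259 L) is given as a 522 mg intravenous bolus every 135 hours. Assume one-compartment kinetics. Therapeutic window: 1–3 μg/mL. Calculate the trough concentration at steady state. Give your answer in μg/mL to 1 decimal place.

τ/t½ = 135/42 ≈ 3.2143, so fraction remaining f = (1/2)^(135/42) ≈ 0.1077.
Each bolus raises the concentration by D/Vd = 522/259 ≈ 2.015 μg/mL.
Steady-state trough Cmin,ss = C₀·f/(1−f) ≈ 2.015 × 0.1077/0.8923 ≈ 0.243 μg/mL.
Trough 0.2 μg/mL vs MEC 1 μg/mL: subtherapeutic.

0.2 μg/mL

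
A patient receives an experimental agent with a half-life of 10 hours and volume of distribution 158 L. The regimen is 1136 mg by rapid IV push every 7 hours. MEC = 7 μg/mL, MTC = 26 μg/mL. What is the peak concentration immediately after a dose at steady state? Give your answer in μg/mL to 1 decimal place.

τ/t½ = 7/10 ≈ 0.7, so fraction remaining f = (1/2)^(7/10) ≈ 0.6156.
Accumulation ratio R = 1/(1 − f) ≈ 1/0.3844 ≈ 2.6015.
Single-dose peak C₀ = D/Vd = 1136/158 ≈ 7.190 μg/mL.
Steady-state peak Cmax,ss = C₀·R ≈ 7.190 × 2.6015 ≈ 18.705 μg/mL.
Peak 18.7 μg/mL vs MTC 26 μg/mL: below toxic threshold.

18.7 μg/mL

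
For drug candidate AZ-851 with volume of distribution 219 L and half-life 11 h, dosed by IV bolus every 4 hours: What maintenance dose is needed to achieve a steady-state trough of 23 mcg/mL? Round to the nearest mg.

1444 mg

τ/t½ = 4/11 ≈ 0.36364, so f = (1/2)^(4/11) ≈ 0.777203.
Cmin,ss = (D/Vd)·f/(1−f), so D = Cmin,ss·Vd·(1−f)/f.
D = 23 × 219 × (1−f)/f ≈ 23 × 219 × 0.28667 ≈ 1443.96 mg.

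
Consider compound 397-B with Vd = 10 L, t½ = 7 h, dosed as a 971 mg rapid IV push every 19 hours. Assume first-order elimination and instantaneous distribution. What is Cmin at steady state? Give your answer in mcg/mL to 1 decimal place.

k = ln2/t½ = ln2/7 ≈ 0.099021 h⁻¹; fraction remaining f = e^(−kτ) = e^(−0.099021×19) ≈ 0.1524.
Single-dose peak C₀ = D/Vd = 971/10 ≈ 97.100 mcg/mL.
Steady-state trough Cmin,ss = C₀·f/(1−f) ≈ 97.100 × 0.1524/0.8476 ≈ 17.459 mcg/mL.

17.5 mcg/mL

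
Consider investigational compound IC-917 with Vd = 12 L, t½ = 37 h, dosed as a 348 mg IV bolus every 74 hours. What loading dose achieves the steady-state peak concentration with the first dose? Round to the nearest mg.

464 mg

f = (1/2)^(74/37) ≈ 0.250000; accumulation ratio R = 1/(1−f) ≈ 1.33333.
Loading dose to hit Cmax,ss on first dose: D_load = D_maint·R ≈ 348 × 1.33333 ≈ 464.00 mg.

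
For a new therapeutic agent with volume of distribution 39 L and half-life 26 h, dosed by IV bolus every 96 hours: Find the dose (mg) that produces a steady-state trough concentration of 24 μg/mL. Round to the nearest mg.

τ/t½ = 96/26 ≈ 3.6923, so f = (1/2)^(96/26) ≈ 0.077358.
Cmin,ss = (D/Vd)·f/(1−f), so D = Cmin,ss·Vd·(1−f)/f.
D = 24 × 39 × (1−f)/f ≈ 24 × 39 × 11.92691 ≈ 11163.59 mg.

11164 mg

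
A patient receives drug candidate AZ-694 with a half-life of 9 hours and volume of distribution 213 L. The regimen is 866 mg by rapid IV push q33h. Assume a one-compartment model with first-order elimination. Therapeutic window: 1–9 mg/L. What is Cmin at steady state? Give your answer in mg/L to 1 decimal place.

0.3 mg/L

τ/t½ = 33/9 ≈ 3.6667, so fraction remaining f = (1/2)^(33/9) ≈ 0.0787.
At steady state, accumulation factor R = 1/(1 − e^(−kτ)) ≈ 1.0854.
Single-dose peak C₀ = D/Vd = 866/213 ≈ 4.066 mg/L.
Cmax,ss = C₀/(1 − f) ≈ 4.066/0.9213 ≈ 4.413 mg/L.
One interval later, Cmin,ss = Cmax,ss·e^(−kτ) ≈ 4.413 × 0.0787 ≈ 0.347 mg/L.
Trough 0.3 mg/L vs MEC 1 mg/L: subtherapeutic.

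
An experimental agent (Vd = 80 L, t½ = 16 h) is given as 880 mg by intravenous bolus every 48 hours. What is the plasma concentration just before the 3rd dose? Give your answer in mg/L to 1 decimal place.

1.5 mg/L

f = (1/2)^(τ/t½) = (1/2)^(48/16) ≈ 0.1250.
C₀ = D/Vd = 880/80 ≈ 11.000 mg/L.
Before the 3rd dose, 2 doses have been given. Superposition: Cmin = C₀·(f + f²).
≈ 11.000 × (0.1250 + 0.0156) ≈ 11.000 × 0.1406 ≈ 1.547 mg/L.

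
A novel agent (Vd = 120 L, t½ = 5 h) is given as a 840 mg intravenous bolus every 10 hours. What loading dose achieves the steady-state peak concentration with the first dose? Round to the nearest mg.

1120 mg

f = (1/2)^(10/5) ≈ 0.250000; accumulation ratio R = 1/(1−f) ≈ 1.33333.
Loading dose to hit Cmax,ss on first dose: D_load = D_maint·R ≈ 840 × 1.33333 ≈ 1120.00 mg.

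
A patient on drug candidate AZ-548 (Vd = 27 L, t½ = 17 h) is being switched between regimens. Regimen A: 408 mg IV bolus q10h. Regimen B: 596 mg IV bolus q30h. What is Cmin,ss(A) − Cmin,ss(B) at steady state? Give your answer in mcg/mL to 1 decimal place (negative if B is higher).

20.8 mcg/mL

Regimen A: f = (1/2)^(10/17) ≈ 0.6652; Cmin,ss = (408/27)·f/(1−f) ≈ 30.024 mcg/mL.
Regimen B: f = (1/2)^(30/17) ≈ 0.2943; Cmin,ss = (596/27)·f/(1−f) ≈ 9.206 mcg/mL.
Difference ≈ 30.024 − 9.206 ≈ 20.818 mcg/mL.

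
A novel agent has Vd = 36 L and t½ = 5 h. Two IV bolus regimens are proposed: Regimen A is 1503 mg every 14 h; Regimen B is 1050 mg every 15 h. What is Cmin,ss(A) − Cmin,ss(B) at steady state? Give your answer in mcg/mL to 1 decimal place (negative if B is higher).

2.8 mcg/mL

Regimen A: f = (1/2)^(14/5) ≈ 0.1436; Cmin,ss = (1503/36)·f/(1−f) ≈ 7.001 mcg/mL.
Regimen B: f = (1/2)^(15/5) ≈ 0.1250; Cmin,ss = (1050/36)·f/(1−f) ≈ 4.167 mcg/mL.
Difference ≈ 7.001 − 4.167 ≈ 2.834 mcg/mL.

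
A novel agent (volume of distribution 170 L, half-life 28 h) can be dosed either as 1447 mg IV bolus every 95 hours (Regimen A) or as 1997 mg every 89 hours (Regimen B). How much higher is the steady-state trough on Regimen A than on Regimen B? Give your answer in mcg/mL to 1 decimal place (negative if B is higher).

-0.6 mcg/mL

Regimen A: f = (1/2)^(95/28) ≈ 0.0952; Cmin,ss = (1447/170)·f/(1−f) ≈ 0.896 mcg/mL.
Regimen B: f = (1/2)^(89/28) ≈ 0.1104; Cmin,ss = (1997/170)·f/(1−f) ≈ 1.458 mcg/mL.
Difference ≈ 0.896 − 1.458 ≈ -0.562 mcg/mL.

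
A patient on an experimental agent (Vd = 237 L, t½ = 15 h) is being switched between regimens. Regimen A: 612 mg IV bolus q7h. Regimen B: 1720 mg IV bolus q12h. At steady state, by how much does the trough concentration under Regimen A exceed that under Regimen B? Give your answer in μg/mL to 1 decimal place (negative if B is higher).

Regimen A: f = (1/2)^(7/15) ≈ 0.7236; Cmin,ss = (612/237)·f/(1−f) ≈ 6.760 μg/mL.
Regimen B: f = (1/2)^(12/15) ≈ 0.5743; Cmin,ss = (1720/237)·f/(1−f) ≈ 9.791 μg/mL.
Difference ≈ 6.760 − 9.791 ≈ -3.031 μg/mL.

-3.0 μg/mL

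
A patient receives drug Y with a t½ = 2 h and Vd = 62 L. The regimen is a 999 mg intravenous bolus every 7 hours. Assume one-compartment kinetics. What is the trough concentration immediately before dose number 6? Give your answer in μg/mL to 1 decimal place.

f = (1/2)^(τ/t½) = (1/2)^(7/2) ≈ 0.0884.
C₀ = D/Vd = 999/62 ≈ 16.113 μg/mL.
Before the 6th dose, 5 doses have been given. Superposition: Cmin = C₀·(f + f² + … + f^5).
≈ 16.113 × (0.0884 + 0.0078 + 0.0007 + 0.0001 + 0.0000) ≈ 16.113 × 0.0970 ≈ 1.563 μg/mL.

1.6 μg/mL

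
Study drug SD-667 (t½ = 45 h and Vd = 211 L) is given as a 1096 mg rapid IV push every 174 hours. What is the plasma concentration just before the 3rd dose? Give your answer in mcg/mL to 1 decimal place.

0.4 mcg/mL

f = (1/2)^(τ/t½) = (1/2)^(174/45) ≈ 0.0686.
C₀ = D/Vd = 1096/211 ≈ 5.194 mcg/mL.
Before the 3rd dose, 2 doses have been given. Superposition: Cmin = C₀·(f + f²).
≈ 5.194 × (0.0686 + 0.0047) ≈ 5.194 × 0.0733 ≈ 0.381 mcg/mL.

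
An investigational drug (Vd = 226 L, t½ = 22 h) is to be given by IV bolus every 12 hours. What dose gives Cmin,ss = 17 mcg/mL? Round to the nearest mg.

τ/t½ = 12/22 ≈ 0.54545, so f = (1/2)^(12/22) ≈ 0.685175.
Cmin,ss = (D/Vd)·f/(1−f), so D = Cmin,ss·Vd·(1−f)/f.
D = 17 × 226 × (1−f)/f ≈ 17 × 226 × 0.45948 ≈ 1765.32 mg.

1765 mg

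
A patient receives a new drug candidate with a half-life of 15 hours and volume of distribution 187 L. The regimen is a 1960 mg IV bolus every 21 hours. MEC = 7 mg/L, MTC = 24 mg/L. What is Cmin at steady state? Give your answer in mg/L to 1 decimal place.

k = ln2/t½ = ln2/15 ≈ 0.046210 h⁻¹; fraction remaining f = e^(−kτ) = e^(−0.046210×21) ≈ 0.3789.
Each bolus raises the concentration by D/Vd = 1960/187 ≈ 10.481 mg/L.
Steady-state trough Cmin,ss = C₀·f/(1−f) ≈ 10.481 × 0.3789/0.6211 ≈ 6.394 mg/L.
Trough 6.4 mg/L vs MEC 7 mg/L: subtherapeutic.

6.4 mg/L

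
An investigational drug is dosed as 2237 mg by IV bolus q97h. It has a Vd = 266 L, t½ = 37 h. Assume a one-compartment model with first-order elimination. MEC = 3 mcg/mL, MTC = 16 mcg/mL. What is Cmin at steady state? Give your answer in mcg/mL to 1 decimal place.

1.6 mcg/mL

τ/t½ = 97/37 ≈ 2.6216, so fraction remaining f = (1/2)^(97/37) ≈ 0.1625.
Each bolus raises the concentration by D/Vd = 2237/266 ≈ 8.410 mcg/mL.
Steady-state trough Cmin,ss = C₀·f/(1−f) ≈ 8.410 × 0.1625/0.8375 ≈ 1.632 mcg/mL.
Trough 1.6 mcg/mL vs MEC 3 mcg/mL: subtherapeutic.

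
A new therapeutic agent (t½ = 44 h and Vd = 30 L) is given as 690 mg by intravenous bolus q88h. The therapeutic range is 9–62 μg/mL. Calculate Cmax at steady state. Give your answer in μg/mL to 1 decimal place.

The dosing interval is 2 half-lives, so f = 2^(−2) = 0.25.
Accumulation ratio R = 1/(1 − f) = 1/0.75 = 4/3.
Single-dose peak C₀ = D/Vd = 690/30 = 23 μg/mL.
Steady-state peak Cmax,ss = C₀·R = 23 × 4/3 ≈ 30.667 μg/mL.
Peak 30.7 μg/mL vs MTC 62 μg/mL: below toxic threshold.

30.7 μg/mL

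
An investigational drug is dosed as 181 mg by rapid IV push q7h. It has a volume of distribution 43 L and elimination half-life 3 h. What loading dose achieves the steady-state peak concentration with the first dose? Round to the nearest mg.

226 mg

f = (1/2)^(7/3) ≈ 0.198425; accumulation ratio R = 1/(1−f) ≈ 1.24754.
Loading dose to hit Cmax,ss on first dose: D_load = D_maint·R ≈ 181 × 1.24754 ≈ 225.80 mg.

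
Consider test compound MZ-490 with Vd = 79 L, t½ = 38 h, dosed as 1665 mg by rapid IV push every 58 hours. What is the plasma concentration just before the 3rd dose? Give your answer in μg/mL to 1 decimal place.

9.9 μg/mL

f = (1/2)^(τ/t½) = (1/2)^(58/38) ≈ 0.3472.
C₀ = D/Vd = 1665/79 ≈ 21.076 μg/mL.
Before the 3rd dose, 2 doses have been given. Superposition: Cmin = C₀·(f + f²).
≈ 21.076 × (0.3472 + 0.1205) ≈ 21.076 × 0.4677 ≈ 9.857 μg/mL.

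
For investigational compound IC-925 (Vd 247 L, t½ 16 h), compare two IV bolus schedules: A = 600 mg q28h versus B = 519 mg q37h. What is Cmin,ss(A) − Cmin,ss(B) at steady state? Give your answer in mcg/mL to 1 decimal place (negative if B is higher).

Regimen A: f = (1/2)^(28/16) ≈ 0.2973; Cmin,ss = (600/247)·f/(1−f) ≈ 1.028 mcg/mL.
Regimen B: f = (1/2)^(37/16) ≈ 0.2013; Cmin,ss = (519/247)·f/(1−f) ≈ 0.530 mcg/mL.
Difference ≈ 1.028 − 0.530 ≈ 0.498 mcg/mL.

0.5 mcg/mL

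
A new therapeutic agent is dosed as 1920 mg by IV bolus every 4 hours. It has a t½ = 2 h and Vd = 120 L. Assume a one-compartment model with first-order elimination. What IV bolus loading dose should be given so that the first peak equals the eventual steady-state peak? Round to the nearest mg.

f = (1/2)^(4/2) ≈ 0.250000; accumulation ratio R = 1/(1−f) ≈ 1.33333.
Loading dose to hit Cmax,ss on first dose: D_load = D_maint·R ≈ 1920 × 1.33333 ≈ 2559.99 mg.

2560 mg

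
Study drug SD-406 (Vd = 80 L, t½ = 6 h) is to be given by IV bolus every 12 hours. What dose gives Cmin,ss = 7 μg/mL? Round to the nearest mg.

τ/t½ = 12/6 ≈ 2, so f = (1/2)^(12/6) ≈ 0.250000.
Cmin,ss = (D/Vd)·f/(1−f), so D = Cmin,ss·Vd·(1−f)/f.
D = 7 × 80 × (1−f)/f ≈ 7 × 80 × 3.00000 ≈ 1680.00 mg.

1680 mg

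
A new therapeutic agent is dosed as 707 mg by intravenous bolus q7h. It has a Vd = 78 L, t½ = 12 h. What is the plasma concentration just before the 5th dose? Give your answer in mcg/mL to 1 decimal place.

f = (1/2)^(τ/t½) = (1/2)^(7/12) ≈ 0.6674.
C₀ = D/Vd = 707/78 ≈ 9.064 mcg/mL.
Before the 5th dose, 4 doses have been given. Superposition: Cmin = C₀·(f + f² + … + f^4).
≈ 9.064 × (0.6674 + 0.4454 + 0.2973 + 0.1984) ≈ 9.064 × 1.6085 ≈ 14.579 mcg/mL.

14.6 mcg/mL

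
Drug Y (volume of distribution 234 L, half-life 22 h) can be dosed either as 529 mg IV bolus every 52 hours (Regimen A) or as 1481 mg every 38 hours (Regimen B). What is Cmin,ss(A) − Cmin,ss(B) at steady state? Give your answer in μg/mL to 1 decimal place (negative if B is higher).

Regimen A: f = (1/2)^(52/22) ≈ 0.1943; Cmin,ss = (529/234)·f/(1−f) ≈ 0.545 μg/mL.
Regimen B: f = (1/2)^(38/22) ≈ 0.3020; Cmin,ss = (1481/234)·f/(1−f) ≈ 2.738 μg/mL.
Difference ≈ 0.545 − 2.738 ≈ -2.193 μg/mL.

-2.2 μg/mL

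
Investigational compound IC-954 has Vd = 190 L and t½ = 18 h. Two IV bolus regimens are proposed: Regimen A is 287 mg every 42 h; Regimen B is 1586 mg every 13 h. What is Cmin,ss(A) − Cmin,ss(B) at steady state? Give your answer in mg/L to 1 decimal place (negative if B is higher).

-12.5 mg/L

Regimen A: f = (1/2)^(42/18) ≈ 0.1984; Cmin,ss = (287/190)·f/(1−f) ≈ 0.374 mg/L.
Regimen B: f = (1/2)^(13/18) ≈ 0.6062; Cmin,ss = (1586/190)·f/(1−f) ≈ 12.850 mg/L.
Difference ≈ 0.374 − 12.850 ≈ -12.476 mg/L.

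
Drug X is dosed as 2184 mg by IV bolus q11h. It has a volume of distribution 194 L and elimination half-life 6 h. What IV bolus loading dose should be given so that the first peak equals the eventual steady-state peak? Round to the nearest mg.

f = (1/2)^(11/6) ≈ 0.280616; accumulation ratio R = 1/(1−f) ≈ 1.39008.
Loading dose to hit Cmax,ss on first dose: D_load = D_maint·R ≈ 2184 × 1.39008 ≈ 3035.93 mg.

3036 mg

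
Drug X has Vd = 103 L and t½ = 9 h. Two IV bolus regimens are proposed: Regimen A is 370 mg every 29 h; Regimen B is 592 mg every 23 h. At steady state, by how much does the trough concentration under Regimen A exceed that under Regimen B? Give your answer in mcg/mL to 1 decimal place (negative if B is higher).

Regimen A: f = (1/2)^(29/9) ≈ 0.1072; Cmin,ss = (370/103)·f/(1−f) ≈ 0.431 mcg/mL.
Regimen B: f = (1/2)^(23/9) ≈ 0.1701; Cmin,ss = (592/103)·f/(1−f) ≈ 1.178 mcg/mL.
Difference ≈ 0.431 − 1.178 ≈ -0.747 mcg/mL.

-0.7 mcg/mL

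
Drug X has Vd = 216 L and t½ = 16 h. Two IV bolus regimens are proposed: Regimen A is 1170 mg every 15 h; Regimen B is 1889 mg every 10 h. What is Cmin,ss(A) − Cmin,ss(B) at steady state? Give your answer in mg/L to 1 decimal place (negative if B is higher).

Regimen A: f = (1/2)^(15/16) ≈ 0.5221; Cmin,ss = (1170/216)·f/(1−f) ≈ 5.918 mg/L.
Regimen B: f = (1/2)^(10/16) ≈ 0.6484; Cmin,ss = (1889/216)·f/(1−f) ≈ 16.128 mg/L.
Difference ≈ 5.918 − 16.128 ≈ -10.210 mg/L.

-10.2 mg/L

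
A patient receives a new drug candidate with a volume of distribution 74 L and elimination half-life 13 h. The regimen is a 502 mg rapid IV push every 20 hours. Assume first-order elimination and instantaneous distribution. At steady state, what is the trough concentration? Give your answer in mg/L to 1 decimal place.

Over one 20-h interval, 20/13 ≈ 1.5385 half-lives elapse, leaving f ≈ 0.3443 of each dose.
At steady state, accumulation factor R = 1/(1 − e^(−kτ)) ≈ 1.5251.
Single-dose peak C₀ = D/Vd = 502/74 ≈ 6.784 mg/L.
Steady-state peak Cmax,ss = C₀·R ≈ 6.784 × 1.5251 ≈ 10.346 mg/L.
Steady-state trough Cmin,ss = Cmax,ss·f ≈ 10.346 × 0.3443 ≈ 3.562 mg/L.

3.6 mg/L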